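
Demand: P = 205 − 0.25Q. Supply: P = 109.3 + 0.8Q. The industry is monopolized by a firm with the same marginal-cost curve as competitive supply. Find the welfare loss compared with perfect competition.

Competitive equilibrium: 205 − 0.25Q = 109.3 + 0.8Q → Q* = 91.1429, P* = 182.2143.
Marginal revenue: MR = 205 − 0.5Q. Set MR = MC: 205 − 0.5Q = 109.3 + 0.8Q → Q_m = 73.6154.
Price P_m = 205 − 0.25·73.6154 = 186.5962; MC(Q_m) = 109.3 + 0.8·73.6154 = 168.1923.
Competitive Q* = 91.1429, so ΔQ = 17.5275; wedge = 186.5962 − 168.1923 = 18.4039.
Welfare loss = ½ × 17.5275 × 18.4039 = 161.29.

161.29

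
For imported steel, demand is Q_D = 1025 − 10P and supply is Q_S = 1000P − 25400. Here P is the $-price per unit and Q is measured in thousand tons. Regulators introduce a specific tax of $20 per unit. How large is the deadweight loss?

$1980.20 thousand

In inverse form: demand P = 102.5 − 0.1Q, supply P = 25.4 + 0.001Q.
Competitive equilibrium: 102.5 − 0.1Q = 25.4 + 0.001Q → Q* = 763.3663, P* = 26.1634.
With the tax, the buyer price exceeds the seller price by 20: (102.5 − 0.1Q) − (25.4 + 0.001Q) = 20 → Q' = 565.3465.
ΔQ = 763.3663 − 565.3465 = 198.0198; the wedge equals the tax, 20.
Welfare loss = ½ × 198.0198 × 20 = $1980.20 thousand.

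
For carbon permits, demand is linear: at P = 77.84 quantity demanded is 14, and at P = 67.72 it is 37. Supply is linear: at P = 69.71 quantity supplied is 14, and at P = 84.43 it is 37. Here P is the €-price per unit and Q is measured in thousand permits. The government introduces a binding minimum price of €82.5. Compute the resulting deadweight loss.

€177.27 thousand

Demand slope = (67.72 − 77.84)/(37 − 14) = −0.44, so P = 84 − 0.44Q.
Supply slope = (84.43 − 69.71)/(37 − 14) = 0.64, so P = 60.75 + 0.64Q.
Competitive equilibrium: 84 − 0.44Q = 60.75 + 0.64Q → Q* = 21.52778, P* = 74.52778.
At the floor P = 82.5, quantity demanded = (84 − 82.5)/0.44 = 3.40909.
Sellers' marginal cost at Q' = 3.40909: 60.75 + 0.64·3.40909 = 62.93182.
ΔQ = 21.52778 − 3.40909 = 18.11869; wedge = 82.5 − 62.93182 = 19.56818.
Welfare loss = ½ × 18.11869 × 19.56818 = €177.27 thousand.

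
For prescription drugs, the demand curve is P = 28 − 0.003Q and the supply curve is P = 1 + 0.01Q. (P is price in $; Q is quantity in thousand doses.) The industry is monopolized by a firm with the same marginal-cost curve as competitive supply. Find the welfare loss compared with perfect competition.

Competitive equilibrium: 28 − 0.003Q = 1 + 0.01Q → Q* = 2076.9231, P* = 21.7692.
Marginal revenue: MR = 28 − 0.006Q. Set MR = MC: 28 − 0.006Q = 1 + 0.01Q → Q_m = 1687.5.
Price P_m = 28 − 0.003·1687.5 = 22.9375; MC(Q_m) = 1 + 0.01·1687.5 = 17.875.
Competitive Q* = 2076.9231, so ΔQ = 389.4231; wedge = 22.9375 − 17.875 = 5.0625.
The triangle = ½ × 389.4231 × 5.0625 = $985.73 thousand.

$985.73 thousand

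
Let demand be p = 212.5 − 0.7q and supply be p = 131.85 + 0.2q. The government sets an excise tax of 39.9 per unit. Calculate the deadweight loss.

884.45

Competitive equilibrium: 212.5 − 0.7q = 131.85 + 0.2q → q* = 89.6111, p* = 149.7722.
With the tax, the buyer price exceeds the seller price by 39.9: (212.5 − 0.7q) − (131.85 + 0.2q) = 39.9 → q' = 45.2778.
Δq = 89.6111 − 45.2778 = 44.3333; the wedge equals the tax, 39.9.
DWL = ½ × 44.3333 × 39.9 = 884.45.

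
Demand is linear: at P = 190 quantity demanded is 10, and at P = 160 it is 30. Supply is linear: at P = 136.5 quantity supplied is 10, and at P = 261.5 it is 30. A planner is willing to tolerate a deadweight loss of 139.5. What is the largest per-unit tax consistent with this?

46.5

Demand slope = (160 − 190)/(30 − 10) = −1.5, so P = 205 − 1.5Q.
Supply slope = (261.5 − 136.5)/(30 − 10) = 6.25, so P = 74 + 6.25Q.
Competitive equilibrium: 205 − 1.5Q = 74 + 6.25Q → Q* = 16.9032, P* = 179.6452.
A tax t gives ΔQ = t/7.75 and wedge t, so DWL = t²/15.5.
t²/15.5 = 139.5 → t² = 2162.25 → t = 46.5.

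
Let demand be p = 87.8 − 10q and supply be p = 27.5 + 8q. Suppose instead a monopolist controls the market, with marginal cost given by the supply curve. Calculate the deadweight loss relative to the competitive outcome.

12.88

Competitive equilibrium: 87.8 − 10q = 27.5 + 8q → q* = 3.35, p* = 54.3.
Marginal revenue: MR = 87.8 − 20q. Set MR = MC: 87.8 − 20q = 27.5 + 8q → q_m = 2.1536.
Price p_m = 87.8 − 10·2.1536 = 66.264; MC(q_m) = 27.5 + 8·2.1536 = 44.7288.
Competitive q* = 3.35, so Δq = 1.1964; wedge = 66.264 − 44.7288 = 21.5352.
The triangle = ½ × 1.1964 × 21.5352 = 12.88.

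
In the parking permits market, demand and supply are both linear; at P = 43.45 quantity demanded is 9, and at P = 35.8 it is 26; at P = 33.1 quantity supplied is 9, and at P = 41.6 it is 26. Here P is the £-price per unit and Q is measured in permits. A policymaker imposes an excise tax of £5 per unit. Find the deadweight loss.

£13.16

Demand slope = (35.8 − 43.45)/(26 − 9) = −0.45, so P = 47.5 − 0.45Q.
Supply slope = (41.6 − 33.1)/(26 − 9) = 0.5, so P = 28.6 + 0.5Q.
Competitive equilibrium: 47.5 − 0.45Q = 28.6 + 0.5Q → Q* = 19.8947, P* = 38.5474.
With the tax, the buyer price exceeds the seller price by 5: (47.5 − 0.45Q) − (28.6 + 0.5Q) = 5 → Q' = 14.6316.
ΔQ = 19.8947 − 14.6316 = 5.2631; the wedge equals the tax, 5.
Welfare loss = ½ × 5.2631 × 5 = £13.16.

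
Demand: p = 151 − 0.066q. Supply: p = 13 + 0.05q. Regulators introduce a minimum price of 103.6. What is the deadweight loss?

12892.65

Competitive equilibrium: 151 − 0.066q = 13 + 0.05q → q* = 1189.6552, p* = 72.4828.
At the floor p = 103.6, quantity demanded = (151 − 103.6)/0.066 = 718.1818.
Sellers' marginal cost at q' = 718.1818: 13 + 0.05·718.1818 = 48.9091.
Δq = 1189.6552 − 718.1818 = 471.4734; wedge = 103.6 − 48.9091 = 54.6909.
Deadweight loss = ½ × 471.4734 × 54.6909 = 12892.65.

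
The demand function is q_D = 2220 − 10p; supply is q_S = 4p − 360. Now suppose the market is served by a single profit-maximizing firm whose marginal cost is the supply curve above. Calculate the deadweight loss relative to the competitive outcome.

In inverse form: demand p = 222 − 0.1q, supply p = 90 + 0.25q.
Competitive equilibrium: 222 − 0.1q = 90 + 0.25q → q* = 377.1429, p* = 184.2857.
Marginal revenue: MR = 222 − 0.2q. Set MR = MC: 222 − 0.2q = 90 + 0.25q → q_m = 293.3333.
Price p_m = 222 − 0.1·293.3333 = 192.6667; MC(q_m) = 90 + 0.25·293.3333 = 163.3333.
Competitive q* = 377.1429, so Δq = 83.8096; wedge = 192.6667 − 163.3333 = 29.3334.
Welfare loss = ½ × 83.8096 × 29.3334 = 1229.21.

1229.21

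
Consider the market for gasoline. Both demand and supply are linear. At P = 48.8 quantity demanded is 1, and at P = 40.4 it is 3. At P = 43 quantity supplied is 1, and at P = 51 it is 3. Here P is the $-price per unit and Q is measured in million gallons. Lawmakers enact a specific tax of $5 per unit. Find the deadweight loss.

Demand slope = (40.4 − 48.8)/(3 − 1) = −4.2, so P = 53 − 4.2Q.
Supply slope = (51 − 43)/(3 − 1) = 4, so P = 39 + 4Q.
Competitive equilibrium: 53 − 4.2Q = 39 + 4Q → Q* = 1.7073, P* = 45.8293.
With the tax, the buyer price exceeds the seller price by 5: (53 − 4.2Q) − (39 + 4Q) = 5 → Q' = 1.0976.
ΔQ = 1.7073 − 1.0976 = 0.6097; the wedge equals the tax, 5.
Welfare loss = ½ × 0.6097 × 5 = $1.52 million.

$1.52 million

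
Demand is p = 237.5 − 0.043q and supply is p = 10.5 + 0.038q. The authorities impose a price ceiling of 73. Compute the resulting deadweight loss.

Competitive equilibrium: 237.5 − 0.043q = 10.5 + 0.038q → q* = 2802.4691, p* = 116.9938.
At the ceiling p = 73, quantity supplied = (73 − 10.5)/0.038 = 1644.7368.
Willingness to pay at q' = 1644.7368: 237.5 − 0.043·1644.7368 = 166.7763.
Δq = 2802.4691 − 1644.7368 = 1157.7323; wedge = 166.7763 − 73 = 93.7763.
Welfare loss = ½ × 1157.7323 × 93.7763 = 54283.93.

54283.93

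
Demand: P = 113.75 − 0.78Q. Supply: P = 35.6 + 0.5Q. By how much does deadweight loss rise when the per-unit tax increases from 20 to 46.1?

673.91

Competitive equilibrium: 113.75 − 0.78Q = 35.6 + 0.5Q → Q* = 61.0547, P* = 66.1273.
For a per-unit tax t: ΔQ = t/1.28, so DWL = ½·t·(t/1.28) = t²/2.56.
At t = 20: DWL = 156.25. At t = 46.1: DWL = 830.16.
Increase = 830.16 − 156.25 = 673.91.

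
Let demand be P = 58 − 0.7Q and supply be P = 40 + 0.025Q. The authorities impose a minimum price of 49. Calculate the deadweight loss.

Competitive equilibrium: 58 − 0.7Q = 40 + 0.025Q → Q* = 24.8276, P* = 40.6207.
At the floor P = 49, quantity demanded = (58 − 49)/0.7 = 12.8571.
Sellers' marginal cost at Q' = 12.8571: 40 + 0.025·12.8571 = 40.3214.
ΔQ = 24.8276 − 12.8571 = 11.9705; wedge = 49 − 40.3214 = 8.6786.
Welfare loss = ½ × 11.9705 × 8.6786 = 51.94.

51.94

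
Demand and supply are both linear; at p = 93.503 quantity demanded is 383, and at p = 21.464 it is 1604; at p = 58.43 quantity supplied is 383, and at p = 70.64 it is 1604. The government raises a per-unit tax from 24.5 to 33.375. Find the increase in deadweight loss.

Demand slope = (21.464 − 93.503)/(1604 − 383) = −0.059, so p = 116.1 − 0.059q.
Supply slope = (70.64 − 58.43)/(1604 − 383) = 0.01, so p = 54.6 + 0.01q.
Competitive equilibrium: 116.1 − 0.059q = 54.6 + 0.01q → q* = 891.3043, p* = 63.513.
For a per-unit tax t: Δq = t/0.069, so DWL = ½·t·(t/0.069) = t²/0.138.
At t = 24.5: DWL = 4349.638. At t = 33.375: DWL = 8071.671.
Increase = 8071.671 − 4349.638 = 3722.03.

3722.03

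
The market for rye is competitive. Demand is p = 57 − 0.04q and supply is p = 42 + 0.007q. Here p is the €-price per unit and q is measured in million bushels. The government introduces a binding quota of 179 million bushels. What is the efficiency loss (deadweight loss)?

€461.58 million

Competitive equilibrium: 57 − 0.04q = 42 + 0.007q → q* = 319.1489, p* = 44.234.
At q = 179: demand price = 57 − 0.04·179 = 49.84; supply price = 42 + 0.007·179 = 43.253.
Δq = 319.1489 − 179 = 140.1489; wedge = 49.84 − 43.253 = 6.587.
The triangle = ½ × 140.1489 × 6.587 = €461.58 million.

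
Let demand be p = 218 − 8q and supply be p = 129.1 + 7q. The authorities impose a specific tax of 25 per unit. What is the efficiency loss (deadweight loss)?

Competitive equilibrium: 218 − 8q = 129.1 + 7q → q* = 5.9267, p* = 170.5867.
With the tax, the buyer price exceeds the seller price by 25: (218 − 8q) − (129.1 + 7q) = 25 → q' = 4.26.
Δq = 5.9267 − 4.26 = 1.6667; the wedge equals the tax, 25.
DWL = ½ × 1.6667 × 25 = 20.83.

20.83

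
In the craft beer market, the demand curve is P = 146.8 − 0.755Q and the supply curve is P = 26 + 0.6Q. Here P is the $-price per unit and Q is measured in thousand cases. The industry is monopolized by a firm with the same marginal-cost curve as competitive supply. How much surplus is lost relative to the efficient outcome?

Competitive equilibrium: 146.8 − 0.755Q = 26 + 0.6Q → Q* = 89.15129, P* = 79.49077.
Marginal revenue: MR = 146.8 − 1.51Q. Set MR = MC: 146.8 − 1.51Q = 26 + 0.6Q → Q_m = 57.25118.
Price P_m = 146.8 − 0.755·57.25118 = 103.57536; MC(Q_m) = 26 + 0.6·57.25118 = 60.35071.
Competitive Q* = 89.15129, so ΔQ = 31.90011; wedge = 103.57536 − 60.35071 = 43.22465.
The triangle = ½ × 31.90011 × 43.22465 = $689.44 thousand.

$689.44 thousand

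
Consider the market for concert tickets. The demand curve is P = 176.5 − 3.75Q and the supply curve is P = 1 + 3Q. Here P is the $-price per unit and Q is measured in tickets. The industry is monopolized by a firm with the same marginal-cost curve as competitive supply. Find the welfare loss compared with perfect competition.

Competitive equilibrium: 176.5 − 3.75Q = 1 + 3Q → Q* = 26, P* = 79.
Marginal revenue: MR = 176.5 − 7.5Q. Set MR = MC: 176.5 − 7.5Q = 1 + 3Q → Q_m = 16.7143.
Price P_m = 176.5 − 3.75·16.7143 = 113.8214; MC(Q_m) = 1 + 3·16.7143 = 51.1429.
Competitive Q* = 26, so ΔQ = 9.2857; wedge = 113.8214 − 51.1429 = 62.6785.
Welfare loss = ½ × 9.2857 × 62.6785 = $291.01.

$291.01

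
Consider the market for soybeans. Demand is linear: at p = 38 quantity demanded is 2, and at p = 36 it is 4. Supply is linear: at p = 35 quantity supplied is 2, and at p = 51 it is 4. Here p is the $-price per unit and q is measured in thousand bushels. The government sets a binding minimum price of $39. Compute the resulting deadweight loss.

$8 thousand

Demand slope = (36 − 38)/(4 − 2) = −1, so p = 40 − q.
Supply slope = (51 − 35)/(4 − 2) = 8, so p = 19 + 8q.
Competitive equilibrium: 40 − q = 19 + 8q → q* = 2.3333, p* = 37.6667.
At the floor p = 39, quantity demanded = (40 − 39)/1 = 1.
Sellers' marginal cost at q' = 1: 19 + 8·1 = 27.
Δq = 2.3333 − 1 = 1.3333; wedge = 39 − 27 = 12.
DWL = ½ × 1.3333 × 12 = $8 thousand.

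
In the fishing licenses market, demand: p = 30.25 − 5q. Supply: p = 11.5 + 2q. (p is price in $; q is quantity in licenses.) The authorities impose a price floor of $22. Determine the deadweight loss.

$3.70

Competitive equilibrium: 30.25 − 5q = 11.5 + 2q → q* = 2.6786, p* = 16.8571.
At the floor p = 22, quantity demanded = (30.25 − 22)/5 = 1.65.
Sellers' marginal cost at q' = 1.65: 11.5 + 2·1.65 = 14.8.
Δq = 2.6786 − 1.65 = 1.0286; wedge = 22 − 14.8 = 7.2.
Welfare loss = ½ × 1.0286 × 7.2 = $3.70.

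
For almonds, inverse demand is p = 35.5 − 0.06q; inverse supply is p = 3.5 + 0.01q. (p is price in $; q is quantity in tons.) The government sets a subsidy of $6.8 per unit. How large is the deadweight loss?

$330.29

Competitive equilibrium: 35.5 − 0.06q = 3.5 + 0.01q → q* = 457.1429, p* = 8.0714.
The subsidy lowers effective supply by 6.8: p = 0.01q − 3.3.
New quantity: 35.5 − 0.06q = 0.01q − 3.3 → q' = 554.2857.
Overproduction Δq = 554.2857 − 457.1429 = 97.1428; wedge = subsidy = 6.8.
Deadweight loss = ½ × 97.1428 × 6.8 = $330.29.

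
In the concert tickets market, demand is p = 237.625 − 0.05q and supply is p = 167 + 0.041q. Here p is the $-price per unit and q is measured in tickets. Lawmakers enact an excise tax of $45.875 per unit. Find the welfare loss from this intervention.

Competitive equilibrium: 237.625 − 0.05q = 167 + 0.041q → q* = 776.0989, p* = 198.8201.
With the tax, the buyer price exceeds the seller price by 45.875: (237.625 − 0.05q) − (167 + 0.041q) = 45.875 → q' = 271.978.
Δq = 776.0989 − 271.978 = 504.1209; the wedge equals the tax, 45.875.
DWL = ½ × 504.1209 × 45.875 = $11563.27.

$11563.27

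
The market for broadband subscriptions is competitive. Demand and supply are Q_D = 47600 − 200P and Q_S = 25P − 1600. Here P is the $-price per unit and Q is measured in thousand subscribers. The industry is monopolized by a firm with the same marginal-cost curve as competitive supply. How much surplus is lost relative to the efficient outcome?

$3364 thousand

In inverse form: demand P = 238 − 0.005Q, supply P = 64 + 0.04Q.
Competitive equilibrium: 238 − 0.005Q = 64 + 0.04Q → Q* = 3866.6667, P* = 218.6667.
Marginal revenue: MR = 238 − 0.01Q. Set MR = MC: 238 − 0.01Q = 64 + 0.04Q → Q_m = 3480.
Price P_m = 238 − 0.005·3480 = 220.6; MC(Q_m) = 64 + 0.04·3480 = 203.2.
Competitive Q* = 3866.6667, so ΔQ = 386.6667; wedge = 220.6 − 203.2 = 17.4.
Welfare loss = ½ × 386.6667 × 17.4 = $3364 thousand.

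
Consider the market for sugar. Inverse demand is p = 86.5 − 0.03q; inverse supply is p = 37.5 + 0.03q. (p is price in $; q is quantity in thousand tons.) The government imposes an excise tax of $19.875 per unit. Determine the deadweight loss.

Competitive equilibrium: 86.5 − 0.03q = 37.5 + 0.03q → q* = 816.6667, p* = 62.
With the tax, the buyer price exceeds the seller price by 19.875: (86.5 − 0.03q) − (37.5 + 0.03q) = 19.875 → q' = 485.4167.
Δq = 816.6667 − 485.4167 = 331.25; the wedge equals the tax, 19.875.
DWL = ½ × 331.25 × 19.875 = $3291.80 thousand.

$3291.80 thousand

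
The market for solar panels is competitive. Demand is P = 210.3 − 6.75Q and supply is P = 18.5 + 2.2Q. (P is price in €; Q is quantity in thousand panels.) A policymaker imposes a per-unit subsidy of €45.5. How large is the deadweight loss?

€115.66 thousand

Competitive equilibrium: 210.3 − 6.75Q = 18.5 + 2.2Q → Q* = 21.4302, P* = 65.6464.
The subsidy lowers effective supply by 45.5: P = 2.2Q − 27.
New quantity: 210.3 − 6.75Q = 2.2Q − 27 → Q' = 26.514.
Overproduction ΔQ = 26.514 − 21.4302 = 5.0838; wedge = subsidy = 45.5.
Deadweight loss = ½ × 5.0838 × 45.5 = €115.66 thousand.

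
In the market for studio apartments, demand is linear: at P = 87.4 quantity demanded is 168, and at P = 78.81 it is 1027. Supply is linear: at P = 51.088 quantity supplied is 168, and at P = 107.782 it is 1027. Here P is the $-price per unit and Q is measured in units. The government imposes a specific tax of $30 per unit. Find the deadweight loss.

Demand slope = (78.81 − 87.4)/(1027 − 168) = −0.01, so P = 89.08 − 0.01Q.
Supply slope = (107.782 − 51.088)/(1027 − 168) = 0.066, so P = 40 + 0.066Q.
Competitive equilibrium: 89.08 − 0.01Q = 40 + 0.066Q → Q* = 645.7895, P* = 82.6221.
With the tax, the buyer price exceeds the seller price by 30: (89.08 − 0.01Q) − (40 + 0.066Q) = 30 → Q' = 251.0526.
ΔQ = 645.7895 − 251.0526 = 394.7369; the wedge equals the tax, 30.
The triangle = ½ × 394.7369 × 30 = $5921.05.

$5921.05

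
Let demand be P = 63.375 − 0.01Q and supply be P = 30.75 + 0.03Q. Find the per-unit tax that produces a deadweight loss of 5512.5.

21

Competitive equilibrium: 63.375 − 0.01Q = 30.75 + 0.03Q → Q* = 815.625, P* = 55.2188.
A tax t gives ΔQ = t/0.04 and wedge t, so DWL = t²/0.08.
t²/0.08 = 5512.5 → t² = 441 → t = 21.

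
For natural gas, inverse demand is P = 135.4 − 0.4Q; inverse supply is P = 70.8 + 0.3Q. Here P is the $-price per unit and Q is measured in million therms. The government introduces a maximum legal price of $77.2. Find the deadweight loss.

Competitive equilibrium: 135.4 − 0.4Q = 70.8 + 0.3Q → Q* = 92.28571, P* = 98.48571.
At the ceiling P = 77.2, quantity supplied = (77.2 − 70.8)/0.3 = 21.33333.
Willingness to pay at Q' = 21.33333: 135.4 − 0.4·21.33333 = 126.86667.
ΔQ = 92.28571 − 21.33333 = 70.95238; wedge = 126.86667 − 77.2 = 49.66667.
DWL = ½ × 70.95238 × 49.66667 = $1761.98 million.

$1761.98 million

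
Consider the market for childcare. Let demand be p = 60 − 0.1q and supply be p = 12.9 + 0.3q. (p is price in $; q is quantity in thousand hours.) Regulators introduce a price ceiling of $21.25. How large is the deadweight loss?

$1617 thousand

Competitive equilibrium: 60 − 0.1q = 12.9 + 0.3q → q* = 117.75, p* = 48.225.
At the ceiling p = 21.25, quantity supplied = (21.25 − 12.9)/0.3 = 27.8333.
Willingness to pay at q' = 27.8333: 60 − 0.1·27.8333 = 57.2167.
Δq = 117.75 − 27.8333 = 89.9167; wedge = 57.2167 − 21.25 = 35.9667.
Deadweight loss = ½ × 89.9167 × 35.9667 = $1617 thousand.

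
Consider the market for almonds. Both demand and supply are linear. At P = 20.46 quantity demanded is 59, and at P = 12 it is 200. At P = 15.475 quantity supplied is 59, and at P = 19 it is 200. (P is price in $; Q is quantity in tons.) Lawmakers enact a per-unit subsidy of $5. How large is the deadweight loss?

$147.06

Demand slope = (12 − 20.46)/(200 − 59) = −0.06, so P = 24 − 0.06Q.
Supply slope = (19 − 15.475)/(200 − 59) = 0.025, so P = 14 + 0.025Q.
Competitive equilibrium: 24 − 0.06Q = 14 + 0.025Q → Q* = 117.6471, P* = 16.9412.
The subsidy lowers effective supply by 5: P = 9 + 0.025Q.
New quantity: 24 − 0.06Q = 9 + 0.025Q → Q' = 176.4706.
Overproduction ΔQ = 176.4706 − 117.6471 = 58.8235; wedge = subsidy = 5.
The triangle = ½ × 58.8235 × 5 = $147.06.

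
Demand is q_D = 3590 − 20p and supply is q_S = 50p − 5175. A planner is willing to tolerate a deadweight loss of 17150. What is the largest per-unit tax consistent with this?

49

In inverse form: demand p = 179.5 − 0.05q, supply p = 103.5 + 0.02q.
Competitive equilibrium: 179.5 − 0.05q = 103.5 + 0.02q → q* = 1085.7143, p* = 125.2143.
A tax t gives Δq = t/0.07 and wedge t, so DWL = t²/0.14.
t²/0.14 = 17150 → t² = 2401 → t = 49.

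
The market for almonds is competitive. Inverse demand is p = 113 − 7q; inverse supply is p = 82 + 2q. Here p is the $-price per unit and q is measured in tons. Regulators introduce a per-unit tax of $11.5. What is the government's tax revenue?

$24.92

Competitive equilibrium: 113 − 7q = 82 + 2q → q* = 3.4444, p* = 88.8889.
With the tax, the buyer price exceeds the seller price by 11.5: (113 − 7q) − (82 + 2q) = 11.5 → q' = 2.1667.
Tax revenue = 11.5 × 2.1667 = $24.92.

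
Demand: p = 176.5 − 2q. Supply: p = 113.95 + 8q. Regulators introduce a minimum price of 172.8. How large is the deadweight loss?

97.02

Competitive equilibrium: 176.5 − 2q = 113.95 + 8q → q* = 6.255, p* = 163.99.
At the floor p = 172.8, quantity demanded = (176.5 − 172.8)/2 = 1.85.
Sellers' marginal cost at q' = 1.85: 113.95 + 8·1.85 = 128.75.
Δq = 6.255 − 1.85 = 4.405; wedge = 172.8 − 128.75 = 44.05.
DWL = ½ × 4.405 × 44.05 = 97.02.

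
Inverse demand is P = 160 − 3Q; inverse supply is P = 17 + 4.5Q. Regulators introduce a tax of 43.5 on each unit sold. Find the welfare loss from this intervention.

126.15

Competitive equilibrium: 160 − 3Q = 17 + 4.5Q → Q* = 19.0667, P* = 102.8.
With the tax, the buyer price exceeds the seller price by 43.5: (160 − 3Q) − (17 + 4.5Q) = 43.5 → Q' = 13.2667.
ΔQ = 19.0667 − 13.2667 = 5.8; the wedge equals the tax, 43.5.
The triangle = ½ × 5.8 × 43.5 = 126.15.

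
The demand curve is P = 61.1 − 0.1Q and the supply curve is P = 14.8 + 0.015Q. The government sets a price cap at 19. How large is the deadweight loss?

Competitive equilibrium: 61.1 − 0.1Q = 14.8 + 0.015Q → Q* = 402.6087, P* = 20.8391.
At the ceiling P = 19, quantity supplied = (19 − 14.8)/0.015 = 280.
Willingness to pay at Q' = 280: 61.1 − 0.1·280 = 33.1.
ΔQ = 402.6087 − 280 = 122.6087; wedge = 33.1 − 19 = 14.1.
The triangle = ½ × 122.6087 × 14.1 = 864.39.

864.39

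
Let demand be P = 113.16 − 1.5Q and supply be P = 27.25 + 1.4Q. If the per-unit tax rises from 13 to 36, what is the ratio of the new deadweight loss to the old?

Competitive equilibrium: 113.16 − 1.5Q = 27.25 + 1.4Q → Q* = 29.6241, P* = 68.7238.
For a per-unit tax t: ΔQ = t/2.9, so DWL = ½·t·(t/2.9) = t²/5.8.
At t = 13: DWL = 29.138. At t = 36: DWL = 223.448.
Ratio = (36/13)² = 7.669.

7.669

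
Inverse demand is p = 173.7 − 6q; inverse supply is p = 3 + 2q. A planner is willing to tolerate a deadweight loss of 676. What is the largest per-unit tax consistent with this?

104

Competitive equilibrium: 173.7 − 6q = 3 + 2q → q* = 21.3375, p* = 45.675.
A tax t gives Δq = t/8 and wedge t, so DWL = t²/16.
t²/16 = 676 → t² = 10816 → t = 104.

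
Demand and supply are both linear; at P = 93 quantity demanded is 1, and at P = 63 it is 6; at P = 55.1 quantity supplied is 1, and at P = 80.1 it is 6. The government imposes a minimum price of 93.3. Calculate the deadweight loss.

67.20

Demand slope = (63 − 93)/(6 − 1) = −6, so P = 99 − 6Q.
Supply slope = (80.1 − 55.1)/(6 − 1) = 5, so P = 50.1 + 5Q.
Competitive equilibrium: 99 − 6Q = 50.1 + 5Q → Q* = 4.4455, P* = 72.3273.
At the floor P = 93.3, quantity demanded = (99 − 93.3)/6 = 0.95.
Sellers' marginal cost at Q' = 0.95: 50.1 + 5·0.95 = 54.85.
ΔQ = 4.4455 − 0.95 = 3.4955; wedge = 93.3 − 54.85 = 38.45.
Deadweight loss = ½ × 3.4955 × 38.45 = 67.20.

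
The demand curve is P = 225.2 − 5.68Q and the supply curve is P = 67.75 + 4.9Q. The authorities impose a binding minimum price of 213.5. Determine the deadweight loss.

869.69

Competitive equilibrium: 225.2 − 5.68Q = 67.75 + 4.9Q → Q* = 14.8819, P* = 140.6711.
At the floor P = 213.5, quantity demanded = (225.2 − 213.5)/5.68 = 2.0599.
Sellers' marginal cost at Q' = 2.0599: 67.75 + 4.9·2.0599 = 77.8435.
ΔQ = 14.8819 − 2.0599 = 12.822; wedge = 213.5 − 77.8435 = 135.6565.
The triangle = ½ × 12.822 × 135.6565 = 869.69.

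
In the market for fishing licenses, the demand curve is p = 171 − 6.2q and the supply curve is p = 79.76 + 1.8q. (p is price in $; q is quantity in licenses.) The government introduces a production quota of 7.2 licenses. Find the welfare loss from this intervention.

Competitive equilibrium: 171 − 6.2q = 79.76 + 1.8q → q* = 11.405, p* = 100.289.
At q = 7.2: demand price = 171 − 6.2·7.2 = 126.36; supply price = 79.76 + 1.8·7.2 = 92.72.
Δq = 11.405 − 7.2 = 4.205; wedge = 126.36 − 92.72 = 33.64.
Deadweight loss = ½ × 4.205 × 33.64 = $70.73.

$70.73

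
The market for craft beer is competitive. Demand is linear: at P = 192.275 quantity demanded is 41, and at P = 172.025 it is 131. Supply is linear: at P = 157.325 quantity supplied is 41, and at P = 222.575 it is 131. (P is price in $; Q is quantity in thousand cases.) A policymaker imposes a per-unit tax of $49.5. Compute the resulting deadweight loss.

Demand slope = (172.025 − 192.275)/(131 − 41) = −0.225, so P = 201.5 − 0.225Q.
Supply slope = (222.575 − 157.325)/(131 − 41) = 0.725, so P = 127.6 + 0.725Q.
Competitive equilibrium: 201.5 − 0.225Q = 127.6 + 0.725Q → Q* = 77.7895, P* = 183.9974.
With the tax, the buyer price exceeds the seller price by 49.5: (201.5 − 0.225Q) − (127.6 + 0.725Q) = 49.5 → Q' = 25.6842.
ΔQ = 77.7895 − 25.6842 = 52.1053; the wedge equals the tax, 49.5.
Welfare loss = ½ × 52.1053 × 49.5 = $1289.61 thousand.

$1289.61 thousand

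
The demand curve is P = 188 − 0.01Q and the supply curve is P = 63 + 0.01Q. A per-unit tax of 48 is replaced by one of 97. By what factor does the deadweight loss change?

Competitive equilibrium: 188 − 0.01Q = 63 + 0.01Q → Q* = 6250, P* = 125.5.
For a per-unit tax t: ΔQ = t/0.02, so DWL = ½·t·(t/0.02) = t²/0.04.
At t = 48: DWL = 57600. At t = 97: DWL = 235225.
Ratio = (97/48)² = 4.084.

4.084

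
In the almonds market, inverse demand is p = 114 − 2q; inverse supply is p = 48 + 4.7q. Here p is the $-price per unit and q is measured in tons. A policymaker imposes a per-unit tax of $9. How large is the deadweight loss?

Competitive equilibrium: 114 − 2q = 48 + 4.7q → q* = 9.8507, p* = 94.2985.
With the tax, the buyer price exceeds the seller price by 9: (114 − 2q) − (48 + 4.7q) = 9 → q' = 8.5075.
Δq = 9.8507 − 8.5075 = 1.3432; the wedge equals the tax, 9.
Welfare loss = ½ × 1.3432 × 9 = $6.04.

$6.04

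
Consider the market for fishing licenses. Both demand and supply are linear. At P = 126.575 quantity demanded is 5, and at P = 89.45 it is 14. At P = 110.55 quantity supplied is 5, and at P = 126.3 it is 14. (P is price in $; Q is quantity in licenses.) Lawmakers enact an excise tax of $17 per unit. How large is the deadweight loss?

Demand slope = (89.45 − 126.575)/(14 − 5) = −4.125, so P = 147.2 − 4.125Q.
Supply slope = (126.3 − 110.55)/(14 − 5) = 1.75, so P = 101.8 + 1.75Q.
Competitive equilibrium: 147.2 − 4.125Q = 101.8 + 1.75Q → Q* = 7.7277, P* = 115.3234.
With the tax, the buyer price exceeds the seller price by 17: (147.2 − 4.125Q) − (101.8 + 1.75Q) = 17 → Q' = 4.834.
ΔQ = 7.7277 − 4.834 = 2.8937; the wedge equals the tax, 17.
DWL = ½ × 2.8937 × 17 = $24.60.

$24.60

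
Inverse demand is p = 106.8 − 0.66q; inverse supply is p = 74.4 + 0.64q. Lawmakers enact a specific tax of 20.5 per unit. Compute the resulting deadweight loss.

161.63

Competitive equilibrium: 106.8 − 0.66q = 74.4 + 0.64q → q* = 24.92308, p* = 90.35077.
With the tax, the buyer price exceeds the seller price by 20.5: (106.8 − 0.66q) − (74.4 + 0.64q) = 20.5 → q' = 9.15385.
Δq = 24.92308 − 9.15385 = 15.76923; the wedge equals the tax, 20.5.
Welfare loss = ½ × 15.76923 × 20.5 = 161.63.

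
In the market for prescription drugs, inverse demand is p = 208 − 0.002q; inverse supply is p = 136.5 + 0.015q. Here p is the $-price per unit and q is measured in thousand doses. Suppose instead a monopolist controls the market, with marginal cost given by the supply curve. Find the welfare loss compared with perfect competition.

$1666.04 thousand

Competitive equilibrium: 208 − 0.002q = 136.5 + 0.015q → q* = 4205.8824, p* = 199.5882.
Marginal revenue: MR = 208 − 0.004q. Set MR = MC: 208 − 0.004q = 136.5 + 0.015q → q_m = 3763.1579.
Price p_m = 208 − 0.002·3763.1579 = 200.4737; MC(q_m) = 136.5 + 0.015·3763.1579 = 192.9474.
Competitive q* = 4205.8824, so Δq = 442.7245; wedge = 200.4737 − 192.9474 = 7.5263.
Deadweight loss = ½ × 442.7245 × 7.5263 = $1666.04 thousand.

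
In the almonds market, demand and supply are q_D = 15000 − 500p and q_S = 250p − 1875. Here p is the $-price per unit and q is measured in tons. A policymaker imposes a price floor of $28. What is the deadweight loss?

In inverse form: demand p = 30 − 0.002q, supply p = 7.5 + 0.004q.
Competitive equilibrium: 30 − 0.002q = 7.5 + 0.004q → q* = 3750, p* = 22.5.
At the floor p = 28, quantity demanded = (30 − 28)/0.002 = 1000.
Sellers' marginal cost at q' = 1000: 7.5 + 0.004·1000 = 11.5.
Δq = 3750 − 1000 = 2750; wedge = 28 − 11.5 = 16.5.
The triangle = ½ × 2750 × 16.5 = $22687.50.

$22687.50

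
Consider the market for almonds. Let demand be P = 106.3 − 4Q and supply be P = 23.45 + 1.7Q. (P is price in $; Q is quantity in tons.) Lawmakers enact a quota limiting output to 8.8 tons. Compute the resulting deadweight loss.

Competitive equilibrium: 106.3 − 4Q = 23.45 + 1.7Q → Q* = 14.5351, P* = 48.1596.
At Q = 8.8: demand price = 106.3 − 4·8.8 = 71.1; supply price = 23.45 + 1.7·8.8 = 38.41.
ΔQ = 14.5351 − 8.8 = 5.7351; wedge = 71.1 − 38.41 = 32.69.
Deadweight loss = ½ × 5.7351 × 32.69 = $93.74.

$93.74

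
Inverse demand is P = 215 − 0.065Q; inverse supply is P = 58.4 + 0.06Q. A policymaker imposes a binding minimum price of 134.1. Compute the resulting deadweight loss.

Competitive equilibrium: 215 − 0.065Q = 58.4 + 0.06Q → Q* = 1252.8, P* = 133.568.
At the floor P = 134.1, quantity demanded = (215 − 134.1)/0.065 = 1244.6154.
Sellers' marginal cost at Q' = 1244.6154: 58.4 + 0.06·1244.6154 = 133.0769.
ΔQ = 1252.8 − 1244.6154 = 8.1846; wedge = 134.1 − 133.0769 = 1.0231.
DWL = ½ × 8.1846 × 1.0231 = 4.19.

4.19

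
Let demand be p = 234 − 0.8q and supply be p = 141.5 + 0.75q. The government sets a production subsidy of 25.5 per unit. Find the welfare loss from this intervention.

Competitive equilibrium: 234 − 0.8q = 141.5 + 0.75q → q* = 59.6774, p* = 186.2581.
The subsidy lowers effective supply by 25.5: p = 116 + 0.75q.
New quantity: 234 − 0.8q = 116 + 0.75q → q' = 76.129.
Overproduction Δq = 76.129 − 59.6774 = 16.4516; wedge = subsidy = 25.5.
DWL = ½ × 16.4516 × 25.5 = 209.76.

209.76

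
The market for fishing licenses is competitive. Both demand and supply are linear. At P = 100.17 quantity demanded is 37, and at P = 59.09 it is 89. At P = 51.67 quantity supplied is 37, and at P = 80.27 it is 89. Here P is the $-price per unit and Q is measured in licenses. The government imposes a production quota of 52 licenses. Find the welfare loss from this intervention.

Demand slope = (59.09 − 100.17)/(89 − 37) = −0.79, so P = 129.4 − 0.79Q.
Supply slope = (80.27 − 51.67)/(89 − 37) = 0.55, so P = 31.32 + 0.55Q.
Competitive equilibrium: 129.4 − 0.79Q = 31.32 + 0.55Q → Q* = 73.19403, P* = 71.57672.
At Q = 52: demand price = 129.4 − 0.79·52 = 88.32; supply price = 31.32 + 0.55·52 = 59.92.
ΔQ = 73.19403 − 52 = 21.19403; wedge = 88.32 − 59.92 = 28.4.
The triangle = ½ × 21.19403 × 28.4 = $300.96.

$300.96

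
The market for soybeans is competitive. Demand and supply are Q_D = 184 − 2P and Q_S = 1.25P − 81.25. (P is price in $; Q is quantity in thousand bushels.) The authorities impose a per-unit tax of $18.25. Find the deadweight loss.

In inverse form: demand P = 92 − 0.5Q, supply P = 65 + 0.8Q.
Competitive equilibrium: 92 − 0.5Q = 65 + 0.8Q → Q* = 20.7692, P* = 81.6154.
With the tax, the buyer price exceeds the seller price by 18.25: (92 − 0.5Q) − (65 + 0.8Q) = 18.25 → Q' = 6.7308.
ΔQ = 20.7692 − 6.7308 = 14.0384; the wedge equals the tax, 18.25.
DWL = ½ × 14.0384 × 18.25 = $128.10 thousand.

$128.10 thousand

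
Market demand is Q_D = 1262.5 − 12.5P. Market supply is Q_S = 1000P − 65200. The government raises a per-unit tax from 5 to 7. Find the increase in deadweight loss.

148.15

In inverse form: demand P = 101 − 0.08Q, supply P = 65.2 + 0.001Q.
Competitive equilibrium: 101 − 0.08Q = 65.2 + 0.001Q → Q* = 441.9753, P* = 65.642.
For a per-unit tax t: ΔQ = t/0.081, so DWL = ½·t·(t/0.081) = t²/0.162.
At t = 5: DWL = 154.321. At t = 7: DWL = 302.469.
Increase = 302.469 − 154.321 = 148.15.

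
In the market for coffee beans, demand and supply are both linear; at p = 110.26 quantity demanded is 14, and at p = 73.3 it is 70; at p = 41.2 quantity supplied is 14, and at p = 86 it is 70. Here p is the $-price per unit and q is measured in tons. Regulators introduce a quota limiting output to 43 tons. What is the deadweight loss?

Demand slope = (73.3 − 110.26)/(70 − 14) = −0.66, so p = 119.5 − 0.66q.
Supply slope = (86 − 41.2)/(70 − 14) = 0.8, so p = 30 + 0.8q.
Competitive equilibrium: 119.5 − 0.66q = 30 + 0.8q → q* = 61.3014, p* = 79.0411.
At q = 43: demand price = 119.5 − 0.66·43 = 91.12; supply price = 30 + 0.8·43 = 64.4.
Δq = 61.3014 − 43 = 18.3014; wedge = 91.12 − 64.4 = 26.72.
Deadweight loss = ½ × 18.3014 × 26.72 = $244.51.

$244.51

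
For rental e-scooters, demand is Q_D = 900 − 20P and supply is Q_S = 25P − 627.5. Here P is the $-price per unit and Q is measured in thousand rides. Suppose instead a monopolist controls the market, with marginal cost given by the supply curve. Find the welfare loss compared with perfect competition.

In inverse form: demand P = 45 − 0.05Q, supply P = 25.1 + 0.04Q.
Competitive equilibrium: 45 − 0.05Q = 25.1 + 0.04Q → Q* = 221.1111, P* = 33.9444.
Marginal revenue: MR = 45 − 0.1Q. Set MR = MC: 45 − 0.1Q = 25.1 + 0.04Q → Q_m = 142.1429.
Price P_m = 45 − 0.05·142.1429 = 37.8929; MC(Q_m) = 25.1 + 0.04·142.1429 = 30.7857.
Competitive Q* = 221.1111, so ΔQ = 78.9682; wedge = 37.8929 − 30.7857 = 7.1072.
Welfare loss = ½ × 78.9682 × 7.1072 = $280.62 thousand.

$280.62 thousand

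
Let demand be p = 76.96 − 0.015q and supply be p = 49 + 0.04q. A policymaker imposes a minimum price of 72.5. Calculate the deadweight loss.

1224.68

Competitive equilibrium: 76.96 − 0.015q = 49 + 0.04q → q* = 508.3636, p* = 69.3345.
At the floor p = 72.5, quantity demanded = (76.96 − 72.5)/0.015 = 297.3333.
Sellers' marginal cost at q' = 297.3333: 49 + 0.04·297.3333 = 60.8933.
Δq = 508.3636 − 297.3333 = 211.0303; wedge = 72.5 − 60.8933 = 11.6067.
DWL = ½ × 211.0303 × 11.6067 = 1224.68.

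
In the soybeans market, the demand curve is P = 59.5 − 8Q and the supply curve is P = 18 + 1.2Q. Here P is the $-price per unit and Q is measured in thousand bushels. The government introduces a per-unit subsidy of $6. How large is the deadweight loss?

$1.96 thousand

Competitive equilibrium: 59.5 − 8Q = 18 + 1.2Q → Q* = 4.5109, P* = 23.413.
The subsidy lowers effective supply by 6: P = 12 + 1.2Q.
New quantity: 59.5 − 8Q = 12 + 1.2Q → Q' = 5.163.
Overproduction ΔQ = 5.163 − 4.5109 = 0.6521; wedge = subsidy = 6.
Welfare loss = ½ × 0.6521 × 6 = $1.96 thousand.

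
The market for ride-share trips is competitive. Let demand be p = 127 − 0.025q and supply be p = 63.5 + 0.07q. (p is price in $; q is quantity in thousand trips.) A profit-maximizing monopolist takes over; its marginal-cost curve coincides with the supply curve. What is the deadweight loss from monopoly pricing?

$921.11 thousand

Competitive equilibrium: 127 − 0.025q = 63.5 + 0.07q → q* = 668.4211, p* = 110.2895.
Marginal revenue: MR = 127 − 0.05q. Set MR = MC: 127 − 0.05q = 63.5 + 0.07q → q_m = 529.1667.
Price p_m = 127 − 0.025·529.1667 = 113.7708; MC(q_m) = 63.5 + 0.07·529.1667 = 100.5417.
Competitive q* = 668.4211, so Δq = 139.2544; wedge = 113.7708 − 100.5417 = 13.2291.
The triangle = ½ × 139.2544 × 13.2291 = $921.11 thousand.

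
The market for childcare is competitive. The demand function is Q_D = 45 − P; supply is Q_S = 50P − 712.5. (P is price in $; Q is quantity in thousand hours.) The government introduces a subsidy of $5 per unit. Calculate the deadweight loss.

In inverse form: demand P = 45 − Q, supply P = 14.25 + 0.02Q.
Competitive equilibrium: 45 − Q = 14.25 + 0.02Q → Q* = 30.1471, P* = 14.8529.
The subsidy lowers effective supply by 5: P = 9.25 + 0.02Q.
New quantity: 45 − Q = 9.25 + 0.02Q → Q' = 35.049.
Overproduction ΔQ = 35.049 − 30.1471 = 4.9019; wedge = subsidy = 5.
DWL = ½ × 4.9019 × 5 = $12.25 thousand.

$12.25 thousand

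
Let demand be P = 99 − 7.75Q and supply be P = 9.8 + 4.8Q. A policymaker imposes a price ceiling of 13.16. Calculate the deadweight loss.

Competitive equilibrium: 99 − 7.75Q = 9.8 + 4.8Q → Q* = 7.1076, P* = 43.9163.
At the ceiling P = 13.16, quantity supplied = (13.16 − 9.8)/4.8 = 0.7.
Willingness to pay at Q' = 0.7: 99 − 7.75·0.7 = 93.575.
ΔQ = 7.1076 − 0.7 = 6.4076; wedge = 93.575 − 13.16 = 80.415.
The triangle = ½ × 6.4076 × 80.415 = 257.63.

257.63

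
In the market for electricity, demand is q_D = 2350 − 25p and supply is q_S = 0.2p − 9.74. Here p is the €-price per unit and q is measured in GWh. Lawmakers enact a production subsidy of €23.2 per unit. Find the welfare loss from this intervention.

In inverse form: demand p = 94 − 0.04q, supply p = 48.7 + 5q.
Competitive equilibrium: 94 − 0.04q = 48.7 + 5q → q* = 8.9881, p* = 93.6405.
The subsidy lowers effective supply by 23.2: p = 25.5 + 5q.
New quantity: 94 − 0.04q = 25.5 + 5q → q' = 13.5913.
Overproduction Δq = 13.5913 − 8.9881 = 4.6032; wedge = subsidy = 23.2.
The triangle = ½ × 4.6032 × 23.2 = €53.40.

€53.40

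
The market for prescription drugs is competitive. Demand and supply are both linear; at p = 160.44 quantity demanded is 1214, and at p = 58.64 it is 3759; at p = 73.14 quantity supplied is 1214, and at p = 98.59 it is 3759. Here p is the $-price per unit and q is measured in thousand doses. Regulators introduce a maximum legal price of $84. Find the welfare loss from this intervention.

$10890 thousand

Demand slope = (58.64 − 160.44)/(3759 − 1214) = −0.04, so p = 209 − 0.04q.
Supply slope = (98.59 − 73.14)/(3759 − 1214) = 0.01, so p = 61 + 0.01q.
Competitive equilibrium: 209 − 0.04q = 61 + 0.01q → q* = 2960, p* = 90.6.
At the ceiling p = 84, quantity supplied = (84 − 61)/0.01 = 2300.
Willingness to pay at q' = 2300: 209 − 0.04·2300 = 117.
Δq = 2960 − 2300 = 660; wedge = 117 − 84 = 33.
Deadweight loss = ½ × 660 × 33 = $10890 thousand.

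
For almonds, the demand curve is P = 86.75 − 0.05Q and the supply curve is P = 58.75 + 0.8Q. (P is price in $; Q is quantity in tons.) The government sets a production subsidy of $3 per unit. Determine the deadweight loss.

$5.29

Competitive equilibrium: 86.75 − 0.05Q = 58.75 + 0.8Q → Q* = 32.9412, P* = 85.1029.
The subsidy lowers effective supply by 3: P = 55.75 + 0.8Q.
New quantity: 86.75 − 0.05Q = 55.75 + 0.8Q → Q' = 36.4706.
Overproduction ΔQ = 36.4706 − 32.9412 = 3.5294; wedge = subsidy = 3.
Welfare loss = ½ × 3.5294 × 3 = $5.29.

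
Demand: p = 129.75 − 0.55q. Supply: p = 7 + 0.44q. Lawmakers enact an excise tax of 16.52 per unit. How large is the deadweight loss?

137.83

Competitive equilibrium: 129.75 − 0.55q = 7 + 0.44q → q* = 123.9899, p* = 61.5556.
With the tax, the buyer price exceeds the seller price by 16.52: (129.75 − 0.55q) − (7 + 0.44q) = 16.52 → q' = 107.303.
Δq = 123.9899 − 107.303 = 16.6869; the wedge equals the tax, 16.52.
DWL = ½ × 16.6869 × 16.52 = 137.83.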